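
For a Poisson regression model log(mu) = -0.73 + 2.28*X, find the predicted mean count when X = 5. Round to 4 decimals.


eta = -0.73 + 2.28 * 5 = 10.6700.
mu = exp(10.6700) = 43044.9415.

43044.9415


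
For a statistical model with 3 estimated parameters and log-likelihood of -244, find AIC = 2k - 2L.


Compute:
2k = 2*3 = 6.
-2*loglik = -2*(-244) = 488.
AIC = 6 + 488 = 494.

494


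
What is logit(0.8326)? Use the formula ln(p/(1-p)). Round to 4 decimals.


Compute the odds: 0.8326/0.1674 = 4.9737.
Take the natural log: ln(4.9737) = 1.6042.

1.6042


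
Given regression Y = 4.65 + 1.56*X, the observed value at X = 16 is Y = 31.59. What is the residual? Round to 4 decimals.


Predicted = 4.65 + 1.56 * 16 = 29.6100.
Residual = 31.59 - 29.6100 = 1.9800.

1.9800


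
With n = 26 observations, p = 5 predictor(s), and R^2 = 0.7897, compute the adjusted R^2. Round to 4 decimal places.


Using the formula:
(1 - 0.7897) = 0.2103.
Multiply by 25/20: 0.2103 * 25 = 5.2575, then 5.2575 / 20 = 0.2629.
Adj R^2 = 1 - 0.2629 = 0.7371.

0.7371


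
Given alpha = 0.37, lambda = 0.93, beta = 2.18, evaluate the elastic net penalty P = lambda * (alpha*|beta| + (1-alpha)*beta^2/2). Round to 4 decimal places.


alpha * |beta| = 0.37 * 2.18 = 0.8066.
(1-alpha) * beta^2/2 = 0.63 * 4.7524/2 = 1.4970.
Total = 0.93 * (0.8066 + 1.4970) = 2.1424.

2.1424


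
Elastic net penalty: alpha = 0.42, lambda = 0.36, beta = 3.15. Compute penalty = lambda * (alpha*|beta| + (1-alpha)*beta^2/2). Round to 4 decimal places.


alpha * |beta| = 0.42 * 3.15 = 1.3230.
(1-alpha) * beta^2/2 = 0.58 * 9.9225/2 = 2.8775.
Total = 0.36 * (1.3230 + 2.8775) = 1.5122.

1.5122


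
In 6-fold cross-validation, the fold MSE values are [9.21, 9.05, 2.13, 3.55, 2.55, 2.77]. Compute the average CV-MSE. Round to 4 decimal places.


Sum of fold MSEs = 29.2600.
Average = 29.2600 / 6 = 4.8767.

4.8767


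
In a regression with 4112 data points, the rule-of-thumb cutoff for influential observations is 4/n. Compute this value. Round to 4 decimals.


Using the rule of thumb:
Threshold = 4 / 4112 = 0.0010.

0.0010


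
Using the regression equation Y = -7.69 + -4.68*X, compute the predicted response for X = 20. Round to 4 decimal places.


Predicted value:
Y = -7.69 + (-4.68)(20) = -7.69 + -93.6000 = -101.2900.

-101.2900


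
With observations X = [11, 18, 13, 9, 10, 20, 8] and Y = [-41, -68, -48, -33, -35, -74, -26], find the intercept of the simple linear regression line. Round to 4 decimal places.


First find the slope: b1 = -3.9383.
Means: xbar = 12.7143, ybar = -46.4286.
b0 = ybar - b1 * xbar = -46.4286 - -3.9383 * 12.7143 = 3.6446.

3.6446


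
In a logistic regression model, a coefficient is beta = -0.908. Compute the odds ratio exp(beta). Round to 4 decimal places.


exp(-0.908) = 0.4033.
So the odds ratio is 0.4033.

0.4033


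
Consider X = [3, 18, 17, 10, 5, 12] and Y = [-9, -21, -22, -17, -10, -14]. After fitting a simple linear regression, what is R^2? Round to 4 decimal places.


Fit the OLS line: b0 = -6.2516, b1 = -0.8537.
SSres = 13.3345.
SStot = 149.5000.
R^2 = 1 - 13.3345/149.5000 = 0.9108.

0.9108


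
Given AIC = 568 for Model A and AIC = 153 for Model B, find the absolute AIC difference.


Compute |568 - 153| = 415.
Model B has the smaller AIC.

415


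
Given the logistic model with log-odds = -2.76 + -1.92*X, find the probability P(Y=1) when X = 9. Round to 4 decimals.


Compute z = -2.76 + (-1.92)(9) = -20.0400.
exp(-z) = 504965162.6457.
P = 1/(1 + 504965162.6457) = 0.0000.

0.0000


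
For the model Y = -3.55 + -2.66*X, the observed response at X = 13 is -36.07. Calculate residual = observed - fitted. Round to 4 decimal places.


Fitted value at X = 13 is yhat = -3.55 + -2.66*13 = -38.1300.
Residual = -36.07 - -38.1300 = 2.0600.

2.0600


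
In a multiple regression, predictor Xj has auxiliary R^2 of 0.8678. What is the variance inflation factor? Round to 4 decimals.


Denominator: 1 - 0.8678 = 0.1322.
VIF = 1 / 0.1322 = 7.5643.

7.5643


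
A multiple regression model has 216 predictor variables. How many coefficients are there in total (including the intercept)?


Including the intercept, the model has 216 predictor coefficients + 1 intercept.
Total = 217.

217


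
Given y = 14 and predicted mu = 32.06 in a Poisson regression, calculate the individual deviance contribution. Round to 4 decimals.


y/mu = 14/32.06 = 0.436681 (approx.), and ln(14/32.06) = -0.828552.
y * ln(y/mu) = 14 * -0.828552 = -11.599728.
y - mu = -18.06.
D = 2 * (-11.599728 - -18.06) = 12.920544, which rounds to 12.9205.

12.9205


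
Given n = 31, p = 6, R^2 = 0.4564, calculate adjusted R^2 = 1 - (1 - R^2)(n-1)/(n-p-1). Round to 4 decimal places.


Using the formula:
(1 - 0.4564) = 0.5436.
Multiply by 30/24: 0.5436 * 30 = 16.3080, then 16.3080 / 24 = 0.6795.
Adj R^2 = 1 - 0.6795 = 0.3205.

0.3205


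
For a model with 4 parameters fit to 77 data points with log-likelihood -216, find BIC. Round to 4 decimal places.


ln(77) = 4.343805.
k * ln(n) = 4 * 4.343805 = 17.375220.
-2L = 432.
BIC = 17.375220 + 432 = 449.375220, which rounds to 449.3752.

449.3752


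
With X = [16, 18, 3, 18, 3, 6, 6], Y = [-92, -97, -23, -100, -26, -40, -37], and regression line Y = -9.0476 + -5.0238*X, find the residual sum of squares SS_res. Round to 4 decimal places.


For each point, residual = actual - predicted.
Residuals: [-2.5716, 2.4760, 1.1190, -0.5240, -1.8810, -0.8096, 2.1904].
Sum of squared residuals = 23.2619.

23.2619


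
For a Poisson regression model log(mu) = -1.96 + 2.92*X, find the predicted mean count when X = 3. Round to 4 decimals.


Linear predictor: eta = -1.96 + (2.92)(3) = 6.8000.
Expected count: mu = exp(6.8000) = 897.8473.

897.8473


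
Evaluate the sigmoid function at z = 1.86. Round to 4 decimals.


Compute exp(-1.8600) = 0.1557.
Sigmoid = 1 / (1 + 0.1557) = 1 / 1.1557 = 0.8653.

0.8653


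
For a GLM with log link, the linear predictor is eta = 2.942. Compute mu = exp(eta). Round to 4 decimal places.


Apply the inverse link:
mu = e^2.942 = 18.9537.

18.9537


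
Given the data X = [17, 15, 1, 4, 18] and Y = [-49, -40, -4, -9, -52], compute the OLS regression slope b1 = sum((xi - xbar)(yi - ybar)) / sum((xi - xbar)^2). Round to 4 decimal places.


Calculate xbar = 11.0000, ybar = -30.8000.
S_xx = 250.0000, S_xy = -715.0000.
Using b1 = S_xy / S_xx = -715.0000 / 250.0000, we get b1 = -2.8600.

-2.8600


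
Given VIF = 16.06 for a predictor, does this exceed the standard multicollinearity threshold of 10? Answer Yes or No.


Compare VIF = 16.06 to the threshold of 10.
16.06 >= 10, so the answer is Yes.

Yes


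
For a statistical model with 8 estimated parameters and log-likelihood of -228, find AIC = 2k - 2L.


AIC = 2k - 2*loglik = 2(8) - 2(-228).
= 16 + 456 = 472.

472


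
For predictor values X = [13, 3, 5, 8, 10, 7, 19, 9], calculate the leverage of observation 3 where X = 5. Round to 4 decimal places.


Mean of X: xbar = 9.2500.
SXX = 173.5000.
For X = 5: h = 1/8 + (5 - 9.2500)^2/173.5000 = 0.2291.

0.2291


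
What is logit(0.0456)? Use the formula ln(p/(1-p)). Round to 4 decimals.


The odds are p/(1-p) = 0.0456 / 0.9544 = 0.0478.
logit(p) = ln(0.0478) = -3.0412.

-3.0412


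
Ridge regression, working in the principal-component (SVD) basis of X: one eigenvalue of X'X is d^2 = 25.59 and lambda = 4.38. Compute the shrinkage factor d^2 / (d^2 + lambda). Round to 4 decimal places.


Denominator = d^2 + lambda = 25.59 + 4.38 = 29.9700.
Shrinkage = 25.59 / 29.9700 = 0.8539.

0.8539


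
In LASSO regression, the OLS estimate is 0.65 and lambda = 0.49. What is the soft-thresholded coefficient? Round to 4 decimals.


|beta_OLS| = 0.65.
lambda = 0.49.
Since |beta| > lambda, coefficient = sign(beta)*(|beta| - lambda) = 0.1600.
Result = 0.1600.

0.1600


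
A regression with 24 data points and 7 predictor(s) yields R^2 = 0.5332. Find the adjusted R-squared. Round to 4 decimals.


Adjusted R^2 = 1 - (1 - R^2) * (n-1)/(n-p-1).
(1 - R^2) = 0.4668.
(n-1)/(n-p-1) = 23/16.
(1 - R^2) * (n-1) = 0.4668 * 23 = 10.7364.
Divide by (n-p-1): 10.7364 / 16 = 0.6710.
Adj R^2 = 1 - 0.6710 = 0.3290.

0.3290


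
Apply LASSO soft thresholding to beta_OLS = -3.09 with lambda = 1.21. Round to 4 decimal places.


|beta_OLS| = 3.09.
lambda = 1.21.
Since |beta| > lambda, coefficient = sign(beta)*(|beta| - lambda) = -1.8800.
Result = -1.8800.

-1.8800


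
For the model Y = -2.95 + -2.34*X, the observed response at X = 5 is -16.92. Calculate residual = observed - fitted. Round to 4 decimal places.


Compute yhat = -2.95 + (-2.34)(5) = -14.6500.
Residual = actual - predicted = -16.92 - -14.6500 = -2.2700.

-2.2700


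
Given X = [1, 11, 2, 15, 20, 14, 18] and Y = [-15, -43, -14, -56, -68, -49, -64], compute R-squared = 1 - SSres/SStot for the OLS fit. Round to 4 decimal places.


The fitted line is Y = -10.2162 + -2.9319*X.
SSres = 18.1682, SStot = 2886.8571.
R^2 = 1 - SSres/SStot = 0.9937.

0.9937


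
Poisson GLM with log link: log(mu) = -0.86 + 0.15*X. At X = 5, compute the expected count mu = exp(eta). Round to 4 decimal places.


eta = -0.86 + 0.15 * 5 = -0.1100.
mu = exp(-0.1100) = 0.8958.

0.8958


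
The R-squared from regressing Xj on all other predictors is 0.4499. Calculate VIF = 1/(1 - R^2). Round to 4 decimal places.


Using VIF = 1/(1 - R^2_j):
1 - 0.4499 = 0.5501.
VIF = 1.8179.

1.8179


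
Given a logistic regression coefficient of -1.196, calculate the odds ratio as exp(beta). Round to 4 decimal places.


exp(-1.196) = 0.3024.
So the odds ratio is 0.3024.

0.3024


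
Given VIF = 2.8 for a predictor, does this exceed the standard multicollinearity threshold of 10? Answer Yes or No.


Compare VIF = 2.8 to the threshold of 10.
2.8 < 10, so the answer is No.

No


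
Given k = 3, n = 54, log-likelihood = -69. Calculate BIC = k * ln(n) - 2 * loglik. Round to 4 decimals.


Compute k*ln(n) = 3*ln(54) = 3*3.988984 = 11.966952.
Then -2*loglik = 138.
BIC = 11.966952 + 138 = 149.966952, which rounds to 149.9670.

149.9670


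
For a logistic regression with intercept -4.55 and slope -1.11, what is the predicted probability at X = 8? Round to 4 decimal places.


Linear predictor: z = -4.55 + -1.11 * 8 = -13.4300.
P = 1/(1 + exp(13.4300)) = 1/(1 + 680103.3154) = 0.0000.

0.0000


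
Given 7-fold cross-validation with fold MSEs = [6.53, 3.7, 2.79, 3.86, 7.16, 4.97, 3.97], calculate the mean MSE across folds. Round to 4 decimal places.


Total MSE across folds = 32.9800.
CV-MSE = 32.9800/7 = 4.7114.

4.7114


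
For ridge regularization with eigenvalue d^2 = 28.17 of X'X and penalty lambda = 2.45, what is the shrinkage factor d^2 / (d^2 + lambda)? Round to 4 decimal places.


Compute the denominator: 28.17 + 2.45 = 30.6200.
Shrinkage factor = 28.17 / 30.6200 = 0.9200.

0.9200


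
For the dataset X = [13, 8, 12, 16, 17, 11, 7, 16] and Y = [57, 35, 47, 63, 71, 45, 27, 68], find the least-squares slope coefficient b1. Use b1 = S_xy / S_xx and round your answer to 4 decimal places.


First compute the means: xbar = 12.5000, ybar = 51.6250.
Then S_xx = sum((xi - xbar)^2) = 98.0000.
S_xy = sum((xi - xbar)(yi - ybar)) = 409.5000.
b1 = S_xy / S_xx = 409.5000 / 98.0000 = 4.1786.

4.1786


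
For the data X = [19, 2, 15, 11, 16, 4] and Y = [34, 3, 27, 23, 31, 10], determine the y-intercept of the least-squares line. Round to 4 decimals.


Compute b1 = 1.7743 from the OLS formula.
With xbar = 11.1667 and ybar = 21.3333, the intercept is:
b0 = 21.3333 - 1.7743 * 11.1667 = 1.5202.

1.5202


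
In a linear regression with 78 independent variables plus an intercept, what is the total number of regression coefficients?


Including the intercept, the model has 78 predictor coefficients + 1 intercept.
Total = 79.

79


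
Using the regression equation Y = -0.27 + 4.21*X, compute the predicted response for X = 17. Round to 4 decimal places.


Plug X = 17 into Y = -0.27 + 4.21*X:
Y = -0.27 + 71.5700 = 71.3000.

71.3000


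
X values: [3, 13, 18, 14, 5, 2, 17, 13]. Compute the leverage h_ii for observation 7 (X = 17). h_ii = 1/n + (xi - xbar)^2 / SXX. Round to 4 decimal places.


Compute xbar = 10.6250 with n = 8 observations.
SXX = 281.8750.
Leverage = 1/8 + (17 - 10.6250)^2/281.8750 = 0.2692.

0.2692


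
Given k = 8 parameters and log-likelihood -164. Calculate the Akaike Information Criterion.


AIC = 2*8 - 2*(-164).
= 16 + 328 = 344.

344


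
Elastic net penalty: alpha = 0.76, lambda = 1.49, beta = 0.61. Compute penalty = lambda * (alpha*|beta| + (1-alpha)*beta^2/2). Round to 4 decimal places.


L1 component = 0.76 * |0.61| = 0.4636.
L2 component = 0.24 * 0.61^2 / 2 = 0.0447.
Penalty = 1.49 * (0.4636 + 0.0447) = 1.49 * 0.5083 = 0.7573.

0.7573


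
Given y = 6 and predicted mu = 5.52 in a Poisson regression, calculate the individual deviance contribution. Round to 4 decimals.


First: ln(6/5.52) = 0.083382.
Then: 6 * 0.083382 = 0.500292.
y - mu = 6 - 5.52 = 0.48.
D = 2(0.500292 - 0.48) = 0.040584, which rounds to 0.0406.

0.0406


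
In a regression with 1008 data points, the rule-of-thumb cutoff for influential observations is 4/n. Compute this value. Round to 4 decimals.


The threshold is 4/n.
4/1008 = 0.0040.

0.0040


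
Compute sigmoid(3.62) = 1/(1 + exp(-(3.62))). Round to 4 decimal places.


Compute exp(-3.6200) = 0.0268.
Sigmoid = 1 / (1 + 0.0268) = 1 / 1.0268 = 0.9739.

0.9739


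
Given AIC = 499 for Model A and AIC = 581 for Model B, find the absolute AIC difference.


Absolute difference = |499 - 581| = 82.
The model with lower AIC (A) is preferred.

82


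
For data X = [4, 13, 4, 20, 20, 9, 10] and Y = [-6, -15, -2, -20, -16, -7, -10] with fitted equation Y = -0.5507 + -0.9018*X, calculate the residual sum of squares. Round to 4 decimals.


Compute predicted values, then residuals = yi - yhat_i.
Residuals: [-1.8421, -2.7259, 2.1579, -1.4133, 2.5867, 1.6669, -0.4313].
SSres = sum(residual^2) = 27.1334.

27.1334


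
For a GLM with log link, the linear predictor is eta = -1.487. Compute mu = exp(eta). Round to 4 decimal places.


Apply the inverse link:
mu = e^-1.487 = 0.2260.

0.2260


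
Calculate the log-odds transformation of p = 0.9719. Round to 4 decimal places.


Compute the odds: 0.9719/0.0281 = 34.5872.
Take the natural log: ln(34.5872) = 3.5435.

3.5435


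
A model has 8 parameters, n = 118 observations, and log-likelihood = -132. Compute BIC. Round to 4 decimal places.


ln(118) = 4.770685.
k * ln(n) = 8 * 4.770685 = 38.165480.
-2L = 264.
BIC = 38.165480 + 264 = 302.165480, which rounds to 302.1655.

302.1655


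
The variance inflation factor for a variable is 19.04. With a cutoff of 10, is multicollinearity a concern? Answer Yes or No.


The threshold is 10.
VIF = 19.04 is >= 10.
Multicollinearity indication: Yes.

Yes


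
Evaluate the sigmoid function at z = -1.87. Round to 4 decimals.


Compute exp(1.8700) = 6.4883.
Sigmoid = 1 / (1 + 6.4883) = 1 / 7.4883 = 0.1335.

0.1335


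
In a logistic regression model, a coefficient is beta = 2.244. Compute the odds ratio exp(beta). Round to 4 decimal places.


exp(2.244) = 9.4310.
So the odds ratio is 9.4310.

9.4310


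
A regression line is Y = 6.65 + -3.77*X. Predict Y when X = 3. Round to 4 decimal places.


Substitute X = 3 into the equation:
Y = 6.65 + -3.77 * 3 = 6.65 + -11.3100 = -4.6600.

-4.6600


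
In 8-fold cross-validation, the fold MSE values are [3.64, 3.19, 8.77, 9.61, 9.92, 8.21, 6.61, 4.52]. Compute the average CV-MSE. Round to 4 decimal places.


Total MSE across folds = 54.4700.
CV-MSE = 54.4700/8 = 6.8088.

6.8088


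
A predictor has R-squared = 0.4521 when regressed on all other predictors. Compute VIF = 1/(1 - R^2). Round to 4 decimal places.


Denominator: 1 - 0.4521 = 0.5479.
VIF = 1 / 0.5479 = 1.8252.

1.8252


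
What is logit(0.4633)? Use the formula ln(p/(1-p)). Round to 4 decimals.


The odds are p/(1-p) = 0.4633 / 0.5367 = 0.8632.
logit(p) = ln(0.8632) = -0.1471.

-0.1471


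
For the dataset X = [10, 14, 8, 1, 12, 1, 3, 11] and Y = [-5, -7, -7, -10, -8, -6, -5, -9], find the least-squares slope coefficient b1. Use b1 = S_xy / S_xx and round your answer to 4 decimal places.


Calculate xbar = 7.5000, ybar = -7.1250.
S_xx = 186.0000, S_xy = -2.5000.
Using b1 = S_xy / S_xx = -2.5000 / 186.0000, we get b1 = -0.0134.

-0.0134


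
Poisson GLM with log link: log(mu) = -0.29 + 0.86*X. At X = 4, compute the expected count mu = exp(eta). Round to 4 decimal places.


Compute eta = -0.29 + 0.86 * 4 = 3.1500.
Apply inverse link: mu = e^3.1500 = 23.3361.

23.3361


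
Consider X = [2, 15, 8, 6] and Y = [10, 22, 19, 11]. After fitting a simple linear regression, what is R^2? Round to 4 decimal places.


After computing the OLS fit (b0=7.8592, b1=0.9859):
SSres = 18.7324, SStot = 105.0000.
R^2 = 1 - 18.7324/105.0000 = 0.8216.

0.8216


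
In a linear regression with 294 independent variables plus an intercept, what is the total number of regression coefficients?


Each predictor gets one coefficient, plus one intercept.
Total parameters = 294 + 1 = 295.

295


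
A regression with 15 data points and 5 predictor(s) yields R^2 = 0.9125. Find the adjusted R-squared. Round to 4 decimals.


Using the formula:
(1 - 0.9125) = 0.0875.
Multiply by 14/9: 0.0875 * 14 = 1.2250, then 1.2250 / 9 = 0.1361.
Adj R^2 = 1 - 0.1361 = 0.8639.

0.8639


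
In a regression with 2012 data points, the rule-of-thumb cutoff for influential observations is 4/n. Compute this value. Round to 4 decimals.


The threshold is 4/n.
4/2012 = 0.0020.

0.0020


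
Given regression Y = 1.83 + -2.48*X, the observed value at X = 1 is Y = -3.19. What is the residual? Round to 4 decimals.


Predicted = 1.83 + -2.48 * 1 = -0.6500.
Residual = -3.19 - -0.6500 = -2.5400.

-2.5400


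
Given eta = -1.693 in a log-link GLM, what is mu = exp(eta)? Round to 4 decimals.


mu = exp(eta) = exp(-1.693).
= 0.1840.

0.1840


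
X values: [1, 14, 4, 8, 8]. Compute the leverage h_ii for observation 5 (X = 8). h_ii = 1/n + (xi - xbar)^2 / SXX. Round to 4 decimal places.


Compute xbar = 7.0000 with n = 5 observations.
SXX = 96.0000.
Leverage = 1/5 + (8 - 7.0000)^2/96.0000 = 0.2104.

0.2104


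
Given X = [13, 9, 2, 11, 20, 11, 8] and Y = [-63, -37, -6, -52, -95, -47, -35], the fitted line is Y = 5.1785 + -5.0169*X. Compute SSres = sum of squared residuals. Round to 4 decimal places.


Compute predicted values, then residuals = yi - yhat_i.
Residuals: [-2.9588, 2.9736, -1.1447, -1.9926, 0.1595, 3.0074, -0.0433].
SSres = sum(residual^2) = 31.9494.

31.9494


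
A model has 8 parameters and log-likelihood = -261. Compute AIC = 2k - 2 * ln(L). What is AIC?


Compute:
2k = 2*8 = 16.
-2*loglik = -2*(-261) = 522.
AIC = 16 + 522 = 538.

538


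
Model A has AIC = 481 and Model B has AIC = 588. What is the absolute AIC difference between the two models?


Absolute difference = |481 - 588| = 107.
The model with lower AIC (A) is preferred.

107


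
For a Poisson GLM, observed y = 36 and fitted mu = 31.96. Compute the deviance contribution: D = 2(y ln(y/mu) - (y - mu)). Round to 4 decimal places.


Compute y*ln(y/mu) = 36*ln(36/31.96) = 36*0.119034 = 4.285224.
y - mu = 4.04.
D = 2*(4.285224 - (4.04)) = 0.490448, which rounds to 0.4904.

0.4904


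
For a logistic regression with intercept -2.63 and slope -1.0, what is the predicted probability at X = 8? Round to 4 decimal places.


Linear predictor: z = -2.63 + -1.0 * 8 = -10.6300.
P = 1/(1 + exp(10.6300)) = 1/(1 + 41357.1252) = 0.0000.

0.0000


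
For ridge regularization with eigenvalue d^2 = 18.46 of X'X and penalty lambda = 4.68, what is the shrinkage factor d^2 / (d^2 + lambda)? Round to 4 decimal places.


Compute the denominator: 18.46 + 4.68 = 23.1400.
Shrinkage factor = 18.46 / 23.1400 = 0.7978.

0.7978


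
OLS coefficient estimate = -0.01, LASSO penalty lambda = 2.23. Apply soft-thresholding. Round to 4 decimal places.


Check: |-0.01| = 0.01 vs lambda = 2.23.
Since |beta| <= lambda, the coefficient is set to 0.
Soft-thresholded coefficient = 0.0000.

0.0000


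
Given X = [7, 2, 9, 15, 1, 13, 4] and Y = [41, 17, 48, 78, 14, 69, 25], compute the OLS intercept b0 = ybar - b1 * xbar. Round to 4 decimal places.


The slope is b1 = 4.6507.
Sample means are xbar = 7.2857 and ybar = 41.7143.
Intercept: b0 = 41.7143 - (4.6507)(7.2857) = 7.8303.

7.8303


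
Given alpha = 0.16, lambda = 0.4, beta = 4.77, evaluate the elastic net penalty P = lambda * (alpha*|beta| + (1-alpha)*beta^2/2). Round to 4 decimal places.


L1 component = 0.16 * |4.77| = 0.7632.
L2 component = 0.84 * 4.77^2 / 2 = 9.5562.
Penalty = 0.4 * (0.7632 + 9.5562) = 0.4 * 10.3194 = 4.1278.

4.1278


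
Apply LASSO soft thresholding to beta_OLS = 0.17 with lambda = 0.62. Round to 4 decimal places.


Absolute value: |0.17| = 0.17.
Compare to lambda = 0.62.
Since |beta| <= lambda, the coefficient is set to 0.

0.0000


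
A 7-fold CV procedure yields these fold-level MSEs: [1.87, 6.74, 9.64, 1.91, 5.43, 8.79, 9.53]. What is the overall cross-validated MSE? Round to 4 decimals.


Sum of fold MSEs = 43.9100.
Average = 43.9100 / 7 = 6.2729.

6.2729


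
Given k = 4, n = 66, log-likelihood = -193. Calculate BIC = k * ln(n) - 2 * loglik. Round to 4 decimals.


Compute k*ln(n) = 4*ln(66) = 4*4.189655 = 16.758620.
Then -2*loglik = 386.
BIC = 16.758620 + 386 = 402.758620, which rounds to 402.7586.

402.7586


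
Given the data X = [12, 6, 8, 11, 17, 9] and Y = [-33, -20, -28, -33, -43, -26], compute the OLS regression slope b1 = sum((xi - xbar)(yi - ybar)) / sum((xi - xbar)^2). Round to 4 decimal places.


The sample means are xbar = 10.5000 and ybar = -30.5000.
Compute S_xx = 73.5000 and S_xy = -146.5000.
Slope b1 = S_xy / S_xx = -146.5000 / 73.5000 = -1.9932.

-1.9932


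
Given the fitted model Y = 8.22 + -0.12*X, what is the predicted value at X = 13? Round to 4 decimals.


Predicted value:
Y = 8.22 + (-0.12)(13) = 8.22 + -1.5600 = 6.6600.

6.6600


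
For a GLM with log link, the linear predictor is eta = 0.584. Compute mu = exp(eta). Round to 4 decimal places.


mu = exp(eta) = exp(0.584).
= 1.7932.

1.7932


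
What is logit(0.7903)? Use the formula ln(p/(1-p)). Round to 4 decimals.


Compute the odds: 0.7903/0.2097 = 3.7687.
Take the natural log: ln(3.7687) = 1.3267.

1.3267


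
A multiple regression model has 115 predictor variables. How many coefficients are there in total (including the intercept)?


Including the intercept, the model has 115 predictor coefficients + 1 intercept.
Total = 116.

116


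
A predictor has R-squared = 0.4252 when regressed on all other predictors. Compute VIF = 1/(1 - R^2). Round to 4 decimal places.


Using VIF = 1/(1 - R^2_j):
1 - 0.4252 = 0.5748.
VIF = 1.7397.

1.7397


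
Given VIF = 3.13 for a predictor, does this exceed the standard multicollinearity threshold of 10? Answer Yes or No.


Compare VIF = 3.13 to the threshold of 10.
3.13 < 10, so the answer is No.

No


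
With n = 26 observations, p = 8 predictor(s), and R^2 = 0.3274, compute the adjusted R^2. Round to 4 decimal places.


Using the formula:
(1 - 0.3274) = 0.6726.
Multiply by 25/17: 0.6726 * 25 = 16.8150, then 16.8150 / 17 = 0.9891.
Adj R^2 = 1 - 0.9891 = 0.0109.

0.0109


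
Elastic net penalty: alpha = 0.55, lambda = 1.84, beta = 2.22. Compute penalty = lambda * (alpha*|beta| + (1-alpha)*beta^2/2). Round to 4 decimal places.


Compute:
L1 = 0.55 * 2.22 = 1.2210.
L2 = 0.45 * 2.22^2 / 2 = 1.1089.
Penalty = 1.84 * (1.2210 + 1.1089) = 4.2870.

4.2870


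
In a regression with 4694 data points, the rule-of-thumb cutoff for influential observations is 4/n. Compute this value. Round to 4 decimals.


Cook's distance cutoff = 4/n = 4/4694.
= 0.0009.

0.0009


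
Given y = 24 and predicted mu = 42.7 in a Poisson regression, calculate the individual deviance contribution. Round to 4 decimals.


Compute y*ln(y/mu) = 24*ln(24/42.7) = 24*-0.576145 = -13.827480.
y - mu = -18.7.
D = 2*(-13.827480 - (-18.7)) = 9.745040, which rounds to 9.7450.

9.7450


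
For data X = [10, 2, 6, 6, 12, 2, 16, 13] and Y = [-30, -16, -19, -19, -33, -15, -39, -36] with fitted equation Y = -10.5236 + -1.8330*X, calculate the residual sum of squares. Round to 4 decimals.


For each point, residual = actual - predicted.
Residuals: [-1.1464, -1.8104, 2.5216, 2.5216, -0.4804, -0.8104, 0.8516, -1.6474].
Sum of squared residuals = 21.6354.

21.6354


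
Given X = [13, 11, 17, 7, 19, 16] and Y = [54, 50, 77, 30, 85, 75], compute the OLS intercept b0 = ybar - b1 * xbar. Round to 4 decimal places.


First find the slope: b1 = 4.6867.
Means: xbar = 13.8333, ybar = 61.8333.
b0 = ybar - b1 * xbar = 61.8333 - 4.6867 * 13.8333 = -3.0000.

-3.0000


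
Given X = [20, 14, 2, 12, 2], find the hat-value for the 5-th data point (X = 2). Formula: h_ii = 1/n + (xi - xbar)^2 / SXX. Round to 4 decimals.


Mean of X: xbar = 10.0000.
SXX = 248.0000.
For X = 2: h = 1/5 + (2 - 10.0000)^2/248.0000 = 0.4581.

0.4581


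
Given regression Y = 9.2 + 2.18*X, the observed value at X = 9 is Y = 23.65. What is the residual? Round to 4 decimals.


Compute yhat = 9.2 + (2.18)(9) = 28.8200.
Residual = actual - predicted = 23.65 - 28.8200 = -5.1700.

-5.1700


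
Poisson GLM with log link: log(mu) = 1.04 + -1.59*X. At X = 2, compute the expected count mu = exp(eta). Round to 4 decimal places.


Linear predictor: eta = 1.04 + (-1.59)(2) = -2.1400.
Expected count: mu = exp(-2.1400) = 0.1177.

0.1177


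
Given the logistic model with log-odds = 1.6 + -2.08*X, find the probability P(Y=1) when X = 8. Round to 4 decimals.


Linear predictor: z = 1.6 + -2.08 * 8 = -15.0400.
P = 1/(1 + exp(15.0400)) = 1/(1 + 3402428.5023) = 0.0000.

0.0000


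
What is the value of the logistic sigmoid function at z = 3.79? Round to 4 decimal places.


exp(-3.7900) = 0.0226.
1 + exp(-z) = 1.0226.
sigmoid = 1/1.0226 = 0.9779.

0.9779


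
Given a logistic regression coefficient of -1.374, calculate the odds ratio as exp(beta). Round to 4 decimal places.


The odds ratio is computed as:
OR = e^(-1.374) = 0.2531.

0.2531


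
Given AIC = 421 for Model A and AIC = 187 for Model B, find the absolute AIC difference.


Compute |421 - 187| = 234.
Model B has the smaller AIC.

234


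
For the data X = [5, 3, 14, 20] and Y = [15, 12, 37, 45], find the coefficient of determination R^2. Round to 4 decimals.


Fit the OLS line: b0 = 5.8889, b1 = 2.0344.
SSres = 10.5265.
SStot = 792.7500.
R^2 = 1 - 10.5265/792.7500 = 0.9867.

0.9867


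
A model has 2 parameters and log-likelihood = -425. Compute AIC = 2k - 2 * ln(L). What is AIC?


AIC = 2*2 - 2*(-425).
= 4 + 850 = 854.

854


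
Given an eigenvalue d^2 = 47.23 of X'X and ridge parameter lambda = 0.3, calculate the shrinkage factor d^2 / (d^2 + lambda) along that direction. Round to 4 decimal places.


d^2 + lambda = 47.23 + 0.3 = 47.5300.
Shrinkage factor = 47.23/47.5300 = 0.9937.

0.9937


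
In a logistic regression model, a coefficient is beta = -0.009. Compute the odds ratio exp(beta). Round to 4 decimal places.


exp(-0.009) = 0.9910.
So the odds ratio is 0.9910.

0.9910


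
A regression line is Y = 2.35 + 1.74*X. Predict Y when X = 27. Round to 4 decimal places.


Plug X = 27 into Y = 2.35 + 1.74*X:
Y = 2.35 + 46.9800 = 49.3300.

49.3300


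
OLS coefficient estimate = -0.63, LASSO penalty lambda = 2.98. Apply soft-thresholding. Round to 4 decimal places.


Absolute value: |-0.63| = 0.63.
Compare to lambda = 2.98.
Since |beta| <= lambda, the coefficient is set to 0.

0.0000


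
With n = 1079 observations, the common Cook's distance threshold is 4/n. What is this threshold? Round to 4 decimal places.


Cook's distance cutoff = 4/n = 4/1079.
= 0.0037.

0.0037


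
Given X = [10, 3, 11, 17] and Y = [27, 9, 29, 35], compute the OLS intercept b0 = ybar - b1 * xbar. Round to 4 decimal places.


The slope is b1 = 1.8835.
Sample means are xbar = 10.2500 and ybar = 25.0000.
Intercept: b0 = 25.0000 - (1.8835)(10.2500) = 5.6937.

5.6937


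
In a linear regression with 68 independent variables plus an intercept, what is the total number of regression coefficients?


Including the intercept, the model has 68 predictor coefficients + 1 intercept.
Total = 69.

69


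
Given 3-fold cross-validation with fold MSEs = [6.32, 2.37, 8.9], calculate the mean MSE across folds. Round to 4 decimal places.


Sum of fold MSEs = 17.5900.
Average = 17.5900 / 3 = 5.8633.

5.8633


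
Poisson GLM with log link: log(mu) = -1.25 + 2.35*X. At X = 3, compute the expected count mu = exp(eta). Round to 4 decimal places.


eta = -1.25 + 2.35 * 3 = 5.8000.
mu = exp(5.8000) = 330.2996.

330.2996


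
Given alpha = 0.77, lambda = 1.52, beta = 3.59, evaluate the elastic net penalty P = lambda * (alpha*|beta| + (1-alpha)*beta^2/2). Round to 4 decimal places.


alpha * |beta| = 0.77 * 3.59 = 2.7643.
(1-alpha) * beta^2/2 = 0.23 * 12.8881/2 = 1.4821.
Total = 1.52 * (2.7643 + 1.4821) = 6.4546.

6.4546


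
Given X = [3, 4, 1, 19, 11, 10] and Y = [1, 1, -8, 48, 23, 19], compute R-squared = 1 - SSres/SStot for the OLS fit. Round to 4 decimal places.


The fitted line is Y = -10.3571 + 3.0446*X.
SSres = 7.5536, SStot = 2084.0000.
R^2 = 1 - SSres/SStot = 0.9964.

0.9964


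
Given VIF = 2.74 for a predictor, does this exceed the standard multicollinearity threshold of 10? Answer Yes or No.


Check: VIF = 2.74 vs threshold = 10.
Since 2.74 < 10, the answer is No.

No


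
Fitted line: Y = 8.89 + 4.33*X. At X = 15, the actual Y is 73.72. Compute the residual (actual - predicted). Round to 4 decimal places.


Predicted = 8.89 + 4.33 * 15 = 73.8400.
Residual = 73.72 - 73.8400 = -0.1200.

-0.1200


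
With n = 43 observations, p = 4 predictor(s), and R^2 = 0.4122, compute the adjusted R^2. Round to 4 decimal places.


Adjusted R^2 = 1 - (1 - R^2) * (n-1)/(n-p-1).
(1 - R^2) = 0.5878.
(n-1)/(n-p-1) = 42/38.
(1 - R^2) * (n-1) = 0.5878 * 42 = 24.6876.
Divide by (n-p-1): 24.6876 / 38 = 0.6497.
Adj R^2 = 1 - 0.6497 = 0.3503.

0.3503


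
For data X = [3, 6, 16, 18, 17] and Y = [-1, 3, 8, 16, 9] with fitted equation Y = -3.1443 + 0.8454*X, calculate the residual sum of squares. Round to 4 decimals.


Compute predicted values, then residuals = yi - yhat_i.
Residuals: [-0.3919, 1.0719, -2.3821, 3.9271, -2.2275].
SSres = sum(residual^2) = 27.3608.

27.3608


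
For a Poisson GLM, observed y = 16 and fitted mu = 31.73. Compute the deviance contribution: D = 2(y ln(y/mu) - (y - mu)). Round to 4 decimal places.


First: ln(16/31.73) = -0.684674.
Then: 16 * -0.684674 = -10.954784.
y - mu = 16 - 31.73 = -15.73.
D = 2(-10.954784 - -15.73) = 9.550432, which rounds to 9.5504.

9.5504


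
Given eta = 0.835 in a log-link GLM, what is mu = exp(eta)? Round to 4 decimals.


mu = exp(eta) = exp(0.835).
= 2.3048.

2.3048


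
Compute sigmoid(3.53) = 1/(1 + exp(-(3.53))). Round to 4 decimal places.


Compute exp(-3.5300) = 0.0293.
Sigmoid = 1 / (1 + 0.0293) = 1 / 1.0293 = 0.9715.

0.9715


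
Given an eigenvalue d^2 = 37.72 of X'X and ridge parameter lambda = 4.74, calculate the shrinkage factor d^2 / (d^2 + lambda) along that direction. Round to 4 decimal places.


d^2 + lambda = 37.72 + 4.74 = 42.4600.
Shrinkage factor = 37.72/42.4600 = 0.8884.

0.8884


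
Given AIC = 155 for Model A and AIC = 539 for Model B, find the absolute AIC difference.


|AIC_A - AIC_B| = |155 - 539| = 384.
Model A is preferred (lower AIC).

384


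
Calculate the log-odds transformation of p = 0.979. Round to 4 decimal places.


1 - p = 0.021.
p/(1-p) = 46.6190.
logit = ln(46.6190) = 3.8420.

3.8420


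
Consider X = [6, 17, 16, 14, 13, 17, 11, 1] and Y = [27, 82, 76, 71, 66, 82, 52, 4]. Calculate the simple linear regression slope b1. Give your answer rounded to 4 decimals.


Calculate xbar = 11.8750, ybar = 57.5000.
S_xx = 228.8750, S_xy = 1131.5000.
Using b1 = S_xy / S_xx = 1131.5000 / 228.8750, we get b1 = 4.9437.

4.9437


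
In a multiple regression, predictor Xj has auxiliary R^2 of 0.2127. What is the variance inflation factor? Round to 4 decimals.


VIF = 1 / (1 - 0.2127).
= 1 / 0.7873 = 1.2702.

1.2702


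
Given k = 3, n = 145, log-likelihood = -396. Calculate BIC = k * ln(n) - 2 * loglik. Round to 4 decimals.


k * ln(n) = 3 * ln(145) = 3 * 4.976734 = 14.930202.
-2 * loglik = -2 * (-396) = 792.
BIC = 14.930202 + 792 = 806.930202, which rounds to 806.9302.

806.9302


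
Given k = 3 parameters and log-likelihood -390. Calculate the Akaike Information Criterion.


Compute:
2k = 2*3 = 6.
-2*loglik = -2*(-390) = 780.
AIC = 6 + 780 = 786.

786


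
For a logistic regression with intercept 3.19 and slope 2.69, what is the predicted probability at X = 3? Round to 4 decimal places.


z = 3.19 + 2.69 * 3 = 11.2600.
Sigmoid: P = 1 / (1 + exp(-11.2600)) = 1.0000.

1.0000


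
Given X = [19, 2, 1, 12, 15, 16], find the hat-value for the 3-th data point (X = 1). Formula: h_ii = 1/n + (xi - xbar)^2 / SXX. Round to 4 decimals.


Mean of X: xbar = 10.8333.
SXX = 286.8333.
For X = 1: h = 1/6 + (1 - 10.8333)^2/286.8333 = 0.5038.

0.5038


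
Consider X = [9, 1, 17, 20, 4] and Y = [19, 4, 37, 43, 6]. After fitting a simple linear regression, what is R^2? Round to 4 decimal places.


After computing the OLS fit (b0=-0.2286, b1=2.1597):
SSres = 10.3981, SStot = 1254.8000.
R^2 = 1 - 10.3981/1254.8000 = 0.9917.

0.9917


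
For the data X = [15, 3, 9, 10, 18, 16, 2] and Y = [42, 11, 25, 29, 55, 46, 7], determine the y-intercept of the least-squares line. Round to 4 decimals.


The slope is b1 = 2.8431.
Sample means are xbar = 10.4286 and ybar = 30.7143.
Intercept: b0 = 30.7143 - (2.8431)(10.4286) = 1.0643.

1.0643


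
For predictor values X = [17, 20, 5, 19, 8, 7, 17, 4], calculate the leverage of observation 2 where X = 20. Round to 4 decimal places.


Mean of X: xbar = 12.1250.
SXX = 316.8750.
For X = 20: h = 1/8 + (20 - 12.1250)^2/316.8750 = 0.3207.

0.3207


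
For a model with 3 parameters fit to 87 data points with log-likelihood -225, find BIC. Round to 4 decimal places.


k * ln(n) = 3 * ln(87) = 3 * 4.465908 = 13.397724.
-2 * loglik = -2 * (-225) = 450.
BIC = 13.397724 + 450 = 463.397724, which rounds to 463.3977.

463.3977


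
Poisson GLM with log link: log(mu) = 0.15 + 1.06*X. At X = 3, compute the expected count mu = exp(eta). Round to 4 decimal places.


Compute eta = 0.15 + 1.06 * 3 = 3.3300.
Apply inverse link: mu = e^3.3300 = 27.9383.

27.9383


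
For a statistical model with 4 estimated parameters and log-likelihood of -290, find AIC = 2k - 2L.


Compute:
2k = 2*4 = 8.
-2*loglik = -2*(-290) = 580.
AIC = 8 + 580 = 588.

588


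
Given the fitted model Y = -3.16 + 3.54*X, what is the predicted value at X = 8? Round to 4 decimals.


Plug X = 8 into Y = -3.16 + 3.54*X:
Y = -3.16 + 28.3200 = 25.1600.

25.1600


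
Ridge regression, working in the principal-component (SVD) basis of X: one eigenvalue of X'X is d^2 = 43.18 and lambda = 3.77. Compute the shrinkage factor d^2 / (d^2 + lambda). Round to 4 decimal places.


Denominator = d^2 + lambda = 43.18 + 3.77 = 46.9500.
Shrinkage = 43.18 / 46.9500 = 0.9197.

0.9197


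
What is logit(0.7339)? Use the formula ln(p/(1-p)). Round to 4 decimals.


1 - p = 0.2661.
p/(1-p) = 2.7580.
logit = ln(2.7580) = 1.0145.

1.0145


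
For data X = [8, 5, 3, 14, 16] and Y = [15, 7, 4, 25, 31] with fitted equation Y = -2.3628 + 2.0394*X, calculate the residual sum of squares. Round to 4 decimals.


For each point, residual = actual - predicted.
Residuals: [1.0476, -0.8342, 0.2446, -1.1888, 0.7324].
Sum of squared residuals = 3.8028.

3.8028


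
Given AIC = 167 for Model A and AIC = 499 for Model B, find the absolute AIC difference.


Compute |167 - 499| = 332.
Model A has the smaller AIC.

332


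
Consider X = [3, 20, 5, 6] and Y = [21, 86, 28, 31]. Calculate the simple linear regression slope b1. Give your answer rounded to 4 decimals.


Calculate xbar = 8.5000, ybar = 41.5000.
S_xx = 181.0000, S_xy = 698.0000.
Using b1 = S_xy / S_xx = 698.0000 / 181.0000, we get b1 = 3.8564.

3.8564


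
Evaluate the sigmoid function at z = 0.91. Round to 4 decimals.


Compute exp(-0.9100) = 0.4025.
Sigmoid = 1 / (1 + 0.4025) = 1 / 1.4025 = 0.7130.

0.7130


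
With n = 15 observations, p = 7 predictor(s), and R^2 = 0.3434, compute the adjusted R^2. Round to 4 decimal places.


Plug in: Adj R^2 = 1 - (1 - 0.3434) * 14/7.
= 1 - 0.6566 * 14/7
= 1 - 9.1924 / 7
= 1 - 1.3132 = -0.3132.

-0.3132


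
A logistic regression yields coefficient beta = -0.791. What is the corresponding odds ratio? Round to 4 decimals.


exp(-0.791) = 0.4534.
So the odds ratio is 0.4534.

0.4534


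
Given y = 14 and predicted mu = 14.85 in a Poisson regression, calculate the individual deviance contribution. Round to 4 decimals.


Compute y*ln(y/mu) = 14*ln(14/14.85) = 14*-0.058943 = -0.825202.
y - mu = -0.85.
D = 2*(-0.825202 - (-0.85)) = 0.049596, which rounds to 0.0496.

0.0496


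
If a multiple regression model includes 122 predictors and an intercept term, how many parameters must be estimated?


Each predictor gets one coefficient, plus one intercept.
Total parameters = 122 + 1 = 123.

123


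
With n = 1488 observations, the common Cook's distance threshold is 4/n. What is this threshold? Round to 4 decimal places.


The threshold is 4/n.
4/1488 = 0.0027.

0.0027


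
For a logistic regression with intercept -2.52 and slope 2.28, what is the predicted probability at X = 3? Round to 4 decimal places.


Linear predictor: z = -2.52 + 2.28 * 3 = 4.3200.
P = 1/(1 + exp(-4.3200)) = 1/(1 + 0.0133) = 0.9869.

0.9869


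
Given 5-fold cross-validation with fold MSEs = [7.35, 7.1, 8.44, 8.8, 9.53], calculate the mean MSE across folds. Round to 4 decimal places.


Sum of fold MSEs = 41.2200.
Average = 41.2200 / 5 = 8.2440.

8.2440


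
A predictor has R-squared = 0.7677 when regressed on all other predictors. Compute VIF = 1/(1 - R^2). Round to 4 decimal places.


VIF = 1 / (1 - 0.7677).
= 1 / 0.2323 = 4.3048.

4.3048


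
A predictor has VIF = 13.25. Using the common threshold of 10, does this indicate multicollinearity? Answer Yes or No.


Check: VIF = 13.25 vs threshold = 10.
Since 13.25 >= 10, the answer is Yes.

Yes


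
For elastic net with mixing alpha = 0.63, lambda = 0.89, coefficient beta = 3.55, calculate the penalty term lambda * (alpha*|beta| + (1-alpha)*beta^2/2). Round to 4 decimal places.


alpha * |beta| = 0.63 * 3.55 = 2.2365.
(1-alpha) * beta^2/2 = 0.37 * 12.6025/2 = 2.3315.
Total = 0.89 * (2.2365 + 2.3315) = 4.0655.

4.0655


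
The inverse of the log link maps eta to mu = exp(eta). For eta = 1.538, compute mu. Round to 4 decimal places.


The inverse log link gives:
mu = exp(1.538) = 4.6553.

4.6553


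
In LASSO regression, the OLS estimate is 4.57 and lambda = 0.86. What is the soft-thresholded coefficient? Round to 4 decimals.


|beta_OLS| = 4.57.
lambda = 0.86.
Since |beta| > lambda, coefficient = sign(beta)*(|beta| - lambda) = 3.7100.
Result = 3.7100.

3.7100


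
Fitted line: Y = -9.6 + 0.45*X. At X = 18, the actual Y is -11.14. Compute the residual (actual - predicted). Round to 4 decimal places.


Predicted = -9.6 + 0.45 * 18 = -1.5000.
Residual = -11.14 - -1.5000 = -9.6400.

-9.6400


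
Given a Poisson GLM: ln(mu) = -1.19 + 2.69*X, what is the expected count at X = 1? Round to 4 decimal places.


eta = -1.19 + 2.69 * 1 = 1.5000.
mu = exp(1.5000) = 4.4817.

4.4817
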